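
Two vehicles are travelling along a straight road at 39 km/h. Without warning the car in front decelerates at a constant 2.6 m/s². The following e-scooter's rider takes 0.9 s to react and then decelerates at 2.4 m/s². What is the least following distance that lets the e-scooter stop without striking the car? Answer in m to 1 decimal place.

39 km/h ÷ 3.6 = 10.8333 m/s.
Leader travels v²/(2a_L) = 117.360 / 5.200 = 22.569 m before stopping.
Follower covers v·t_r = 10.8333 × 0.9 = 9.750 m while reacting, then v²/(2a_F) = 117.360 / 4.800 = 24.450 m while braking, for a total of 9.750 + 24.450 = 34.200 m.
Since a_F ≤ a_L and the follower starts braking later, the follower is never slower than the leader, so the closest approach is when both have stopped.
Minimum gap = 34.200 − 22.569 = 11.631 m.

Minimum gap ≈ 11.6 m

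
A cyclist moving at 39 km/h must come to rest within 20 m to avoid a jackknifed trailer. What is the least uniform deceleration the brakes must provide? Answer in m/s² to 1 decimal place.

39 km/h ÷ 3.6 = 10.8333 m/s.
v² = 2a·d ⇒ a = v²/(2d) = 10.8333² / (2 × 20.000) = 117.360 / 40.000 = 2.9340 m/s².

Required deceleration ≈ 2.9 m/s²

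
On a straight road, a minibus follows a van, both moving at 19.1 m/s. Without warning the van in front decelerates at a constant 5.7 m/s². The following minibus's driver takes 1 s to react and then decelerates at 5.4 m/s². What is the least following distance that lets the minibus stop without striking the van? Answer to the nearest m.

Minimum gap ≈ 21 m

Leader travels v²/(2a_L) = 364.810 / 11.400 = 32.001 m before stopping.
Follower covers v·t_r = 19.1000 × 1 = 19.100 m while reacting, then v²/(2a_F) = 364.810 / 10.800 = 33.779 m while braking, for a total of 19.100 + 33.779 = 52.879 m.
Since a_F ≤ a_L and the follower starts braking later, the follower is never slower than the leader, so the closest approach is when both have stopped.
Minimum gap = 52.879 − 32.001 = 20.878 m.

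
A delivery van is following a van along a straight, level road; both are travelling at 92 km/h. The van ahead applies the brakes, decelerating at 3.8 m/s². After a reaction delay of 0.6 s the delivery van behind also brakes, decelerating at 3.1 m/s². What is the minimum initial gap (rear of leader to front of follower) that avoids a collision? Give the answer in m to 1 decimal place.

92 km/h ÷ 3.6 = 25.5556 m/s.
Leader travels v²/(2a_L) = 653.089 / 7.600 = 85.933 m before stopping.
Follower covers v·t_r = 25.5556 × 0.6 = 15.333 m while reacting, then v²/(2a_F) = 653.089 / 6.200 = 105.337 m while braking, for a total of 15.333 + 105.337 = 120.670 m.
Since a_F ≤ a_L and the follower starts braking later, the follower is never slower than the leader, so the closest approach is when both have stopped.
Minimum gap = 120.670 − 85.933 = 34.737 m.

Minimum gap ≈ 34.7 m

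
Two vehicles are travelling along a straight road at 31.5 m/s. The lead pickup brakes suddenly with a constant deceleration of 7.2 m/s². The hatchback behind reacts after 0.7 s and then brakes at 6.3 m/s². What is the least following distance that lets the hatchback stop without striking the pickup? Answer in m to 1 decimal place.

Leader travels v²/(2a_L) = 992.250 / 14.400 = 68.906 m before stopping.
Follower covers v·t_r = 31.5000 × 0.7 = 22.050 m while reacting, then v²/(2a_F) = 992.250 / 12.600 = 78.750 m while braking, for a total of 22.050 + 78.750 = 100.800 m.
Since a_F ≤ a_L and the follower starts braking later, the follower is never slower than the leader, so the closest approach is when both have stopped.
Minimum gap = 100.800 − 68.906 = 31.894 m.

Minimum gap ≈ 31.9 m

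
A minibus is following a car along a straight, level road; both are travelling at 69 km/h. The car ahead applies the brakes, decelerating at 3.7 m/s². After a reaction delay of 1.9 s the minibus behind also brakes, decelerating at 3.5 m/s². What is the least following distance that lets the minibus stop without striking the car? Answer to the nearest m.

69 km/h ÷ 3.6 = 19.1667 m/s.
Leader travels v²/(2a_L) = 367.362 / 7.400 = 49.644 m before stopping.
Follower covers v·t_r = 19.1667 × 1.9 = 36.417 m while reacting, then v²/(2a_F) = 367.362 / 7.000 = 52.480 m while braking, for a total of 36.417 + 52.480 = 88.897 m.
Since a_F ≤ a_L and the follower starts braking later, the follower is never slower than the leader, so the closest approach is when both have stopped.
Minimum gap = 88.897 − 49.644 = 39.253 m.

Minimum gap ≈ 39 m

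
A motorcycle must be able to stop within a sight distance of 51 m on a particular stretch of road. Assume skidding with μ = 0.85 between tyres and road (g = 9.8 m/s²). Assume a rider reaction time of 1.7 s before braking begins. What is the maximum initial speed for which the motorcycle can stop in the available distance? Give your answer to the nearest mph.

Maximum speed ≈ 41 mph

a = μg = 0.85 × 9.8 = 8.330 m/s².
Stopping distance: v·t_r + v²/(2a) = 51 with t_r = 1.7 s and a = 8.330 m/s².
So v² + 28.322 v − 849.66 = 0.
Positive root: v = −a·t_r + √((a·t_r)² + 2a·d) = −14.161 + √(200.534 + 849.66) = 18.2457 m/s.
18.2457 m/s ÷ 0.44704 = 40.814 mph.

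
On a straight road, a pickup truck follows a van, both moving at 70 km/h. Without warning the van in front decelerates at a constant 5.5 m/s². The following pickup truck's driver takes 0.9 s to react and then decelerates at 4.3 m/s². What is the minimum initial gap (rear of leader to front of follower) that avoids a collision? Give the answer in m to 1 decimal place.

70 km/h ÷ 3.6 = 19.4444 m/s.
Leader travels v²/(2a_L) = 378.085 / 11.000 = 34.371 m before stopping.
Follower covers v·t_r = 19.4444 × 0.9 = 17.500 m while reacting, then v²/(2a_F) = 378.085 / 8.600 = 43.963 m while braking, for a total of 17.500 + 43.963 = 61.463 m.
Since a_F ≤ a_L and the follower starts braking later, the follower is never slower than the leader, so the closest approach is when both have stopped.
Minimum gap = 61.463 − 34.371 = 27.092 m.

Minimum gap ≈ 27.1 m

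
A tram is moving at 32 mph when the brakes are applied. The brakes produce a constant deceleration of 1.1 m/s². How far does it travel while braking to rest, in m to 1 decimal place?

Braking distance ≈ 93.0 m

32 mph × 0.44704 = 14.3053 m/s.
Braking distance = v²/(2a) = 14.3053² / (2 × 1.100) = 204.642 / 2.200 = 93.019 m.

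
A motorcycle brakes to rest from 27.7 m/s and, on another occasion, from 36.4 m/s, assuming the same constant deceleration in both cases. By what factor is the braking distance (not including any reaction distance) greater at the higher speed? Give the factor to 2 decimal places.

Braking distance d = v²/(2a), so with a fixed, d ∝ v².
Factor = (36.4/27.7)² = 1.3141² = 1.7269.

Factor ≈ 1.73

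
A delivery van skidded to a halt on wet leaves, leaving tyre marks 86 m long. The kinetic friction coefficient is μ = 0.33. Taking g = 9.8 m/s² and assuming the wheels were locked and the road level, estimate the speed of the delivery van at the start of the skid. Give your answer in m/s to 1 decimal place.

Initial speed ≈ 23.6 m/s

Deceleration a = μg = 0.33 × 9.8 = 3.234 m/s².
v = √(2a·d) = √(2 × 3.234 × 86) = √556.248 = 23.5849 m/s.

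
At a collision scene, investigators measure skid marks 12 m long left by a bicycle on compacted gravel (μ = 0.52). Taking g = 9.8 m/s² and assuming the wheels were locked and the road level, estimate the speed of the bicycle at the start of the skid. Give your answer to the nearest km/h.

Initial speed ≈ 40 km/h

Deceleration a = μg = 0.52 × 9.8 = 5.096 m/s².
v = √(2a·d) = √(2 × 5.096 × 12) = √122.304 = 11.0591 m/s.
= 11.0591 × 3.6 = 39.813 km/h.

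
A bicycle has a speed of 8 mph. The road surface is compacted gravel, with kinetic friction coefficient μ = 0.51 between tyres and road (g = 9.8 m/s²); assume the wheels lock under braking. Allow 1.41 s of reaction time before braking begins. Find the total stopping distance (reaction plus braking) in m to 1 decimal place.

Total stopping distance ≈ 6.3 m

8 mph × 0.44704 = 3.5763 m/s.
a = μg = 0.51 × 9.8 = 4.998 m/s².
Reaction distance = v·t_r = 3.5763 × 1.41 = 5.043 m.
Braking distance = v²/(2a) = 3.5763² / (2 × 4.998) = 12.790 / 9.996 = 1.280 m.
Total = 5.043 + 1.280 = 6.323 m.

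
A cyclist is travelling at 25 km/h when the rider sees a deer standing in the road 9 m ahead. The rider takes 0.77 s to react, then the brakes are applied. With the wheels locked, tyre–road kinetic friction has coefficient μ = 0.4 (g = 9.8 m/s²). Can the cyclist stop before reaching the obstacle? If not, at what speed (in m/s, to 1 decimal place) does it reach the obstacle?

25 km/h ÷ 3.6 = 6.9444 m/s.
a = μg = 0.4 × 9.8 = 3.920 m/s².
Reaction distance = 6.9444 × 0.77 = 5.347 m.
Braking distance needed to stop: v²/(2a) = 48.225 / 7.840 = 6.151 m, so total needed = 5.347 + 6.151 = 11.498 m > 9 m — it cannot stop.
Distance remaining when braking begins: 9 − 5.347 = 3.653 m.
v² = v₀² − 2a·d = 48.225 − 2 × 3.920 × 3.653 = 19.585 m²/s².
v = √19.585 = 4.425 m/s.

No — it strikes the obstacle at 4.4 m/s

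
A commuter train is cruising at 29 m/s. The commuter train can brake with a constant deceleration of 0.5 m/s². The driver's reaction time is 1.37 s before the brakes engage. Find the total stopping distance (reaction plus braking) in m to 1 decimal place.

Reaction distance = v·t_r = 29.0000 × 1.37 = 39.730 m.
Braking distance = v²/(2a) = 29.0000² / (2 × 0.500) = 841.000 / 1.000 = 841.000 m.
Total = 39.730 + 841.000 = 880.730 m.

Total stopping distance ≈ 880.7 m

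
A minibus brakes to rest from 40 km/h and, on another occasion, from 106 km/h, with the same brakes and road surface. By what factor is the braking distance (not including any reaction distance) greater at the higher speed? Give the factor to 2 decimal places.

Factor ≈ 7.02

Braking distance d = v²/(2a), so with a fixed, d ∝ v².
Factor = (106/40)² = 2.6500² = 7.0225.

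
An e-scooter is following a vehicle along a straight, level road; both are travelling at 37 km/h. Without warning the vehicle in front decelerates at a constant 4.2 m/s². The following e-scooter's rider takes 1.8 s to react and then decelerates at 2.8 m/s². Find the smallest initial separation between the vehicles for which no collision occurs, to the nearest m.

Minimum gap ≈ 25 m

37 km/h ÷ 3.6 = 10.2778 m/s.
Leader travels v²/(2a_L) = 105.633 / 8.400 = 12.575 m before stopping.
Follower covers v·t_r = 10.2778 × 1.8 = 18.500 m while reacting, then v²/(2a_F) = 105.633 / 5.600 = 18.863 m while braking, for a total of 18.500 + 18.863 = 37.363 m.
Since a_F ≤ a_L and the follower starts braking later, the follower is never slower than the leader, so the closest approach is when both have stopped.
Minimum gap = 37.363 − 12.575 = 24.788 m.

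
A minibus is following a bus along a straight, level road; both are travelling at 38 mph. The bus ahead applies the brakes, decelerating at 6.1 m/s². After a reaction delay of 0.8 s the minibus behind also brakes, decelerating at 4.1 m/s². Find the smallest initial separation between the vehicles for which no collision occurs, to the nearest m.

Minimum gap ≈ 25 m

38 mph × 0.44704 = 16.9875 m/s.
Leader travels v²/(2a_L) = 288.575 / 12.200 = 23.654 m before stopping.
Follower covers v·t_r = 16.9875 × 0.8 = 13.590 m while reacting, then v²/(2a_F) = 288.575 / 8.200 = 35.192 m while braking, for a total of 13.590 + 35.192 = 48.782 m.
Since a_F ≤ a_L and the follower starts braking later, the follower is never slower than the leader, so the closest approach is when both have stopped.
Minimum gap = 48.782 − 23.654 = 25.128 m.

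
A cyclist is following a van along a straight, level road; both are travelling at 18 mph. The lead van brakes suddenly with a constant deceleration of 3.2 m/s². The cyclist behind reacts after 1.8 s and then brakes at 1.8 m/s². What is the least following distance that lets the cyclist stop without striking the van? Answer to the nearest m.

Minimum gap ≈ 22 m

18 mph × 0.44704 = 8.0467 m/s.
Leader travels v²/(2a_L) = 64.749 / 6.400 = 10.117 m before stopping.
Follower covers v·t_r = 8.0467 × 1.8 = 14.484 m while reacting, then v²/(2a_F) = 64.749 / 3.600 = 17.986 m while braking, for a total of 14.484 + 17.986 = 32.470 m.
Since a_F ≤ a_L and the follower starts braking later, the follower is never slower than the leader, so the closest approach is when both have stopped.
Minimum gap = 32.470 − 10.117 = 22.353 m.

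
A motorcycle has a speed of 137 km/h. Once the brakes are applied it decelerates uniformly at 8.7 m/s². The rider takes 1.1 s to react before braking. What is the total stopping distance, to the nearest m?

137 km/h ÷ 3.6 = 38.0556 m/s.
Reaction distance = v·t_r = 38.0556 × 1.1 = 41.861 m.
Braking distance = v²/(2a) = 38.0556² / (2 × 8.700) = 1448.229 / 17.400 = 83.232 m.
Total = 41.861 + 83.232 = 125.093 m.

Total stopping distance ≈ 125 m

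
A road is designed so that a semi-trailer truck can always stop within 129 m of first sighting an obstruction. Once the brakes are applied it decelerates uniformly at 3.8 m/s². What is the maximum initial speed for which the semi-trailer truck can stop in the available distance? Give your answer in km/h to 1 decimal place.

Maximum speed ≈ 112.7 km/h

v²/(2a) = d ⇒ v = √(2 × 3.800 × 129) = √980.40 = 31.3113 m/s.
31.3113 m/s × 3.6 = 112.721 km/h.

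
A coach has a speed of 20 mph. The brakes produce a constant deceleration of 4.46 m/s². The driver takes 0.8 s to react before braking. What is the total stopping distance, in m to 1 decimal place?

20 mph × 0.44704 = 8.9408 m/s.
Reaction distance = v·t_r = 8.9408 × 0.8 = 7.153 m.
Braking distance = v²/(2a) = 8.9408² / (2 × 4.460) = 79.938 / 8.920 = 8.962 m.
Total = 7.153 + 8.962 = 16.115 m.

Total stopping distance ≈ 16.1 m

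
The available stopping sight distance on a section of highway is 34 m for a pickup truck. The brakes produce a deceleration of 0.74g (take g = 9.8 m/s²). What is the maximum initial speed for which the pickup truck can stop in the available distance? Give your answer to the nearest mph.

a = 0.74 × 9.8 = 7.252 m/s².
v²/(2a) = d ⇒ v = √(2 × 7.252 × 34) = √493.14 = 22.2068 m/s.
22.2068 m/s ÷ 0.44704 = 49.675 mph.

Maximum speed ≈ 50 mph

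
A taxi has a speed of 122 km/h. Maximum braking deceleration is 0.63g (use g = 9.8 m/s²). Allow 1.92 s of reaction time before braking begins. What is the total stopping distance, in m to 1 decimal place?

Total stopping distance ≈ 158.1 m

122 km/h ÷ 3.6 = 33.8889 m/s.
a = 0.63 × 9.8 = 6.174 m/s².
Reaction distance = v·t_r = 33.8889 × 1.92 = 65.067 m.
Braking distance = v²/(2a) = 33.8889² / (2 × 6.174) = 1148.458 / 12.348 = 93.008 m.
Total = 65.067 + 93.008 = 158.075 m.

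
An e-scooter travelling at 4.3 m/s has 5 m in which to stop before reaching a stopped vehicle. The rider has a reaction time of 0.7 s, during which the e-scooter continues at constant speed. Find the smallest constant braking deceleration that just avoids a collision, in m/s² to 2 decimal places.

Distance covered during reaction = 4.3000 × 0.7 = 3.010 m.
Distance available for braking: 5 − 3.010 = 1.990 m.
v² = 2a·d ⇒ a = v²/(2d) = 4.3000² / (2 × 1.990) = 18.490 / 3.980 = 4.6457 m/s².

Required deceleration ≈ 4.65 m/s²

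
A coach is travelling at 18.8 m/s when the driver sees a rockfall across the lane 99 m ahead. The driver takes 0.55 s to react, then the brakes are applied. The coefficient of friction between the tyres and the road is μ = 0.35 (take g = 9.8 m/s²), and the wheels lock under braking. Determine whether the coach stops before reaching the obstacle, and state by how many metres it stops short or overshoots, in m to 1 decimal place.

a = μg = 0.35 × 9.8 = 3.430 m/s².
Reaction distance = 18.8000 × 0.55 = 10.340 m.
Braking distance = v²/(2a) = 353.440 / 6.860 = 51.522 m.
Total stopping distance = 10.340 + 51.522 = 61.862 m, vs 99 m available — it stops with 99 − 61.862 = 37.138 m to spare.

Yes — it stops 37.1 m short of the obstacle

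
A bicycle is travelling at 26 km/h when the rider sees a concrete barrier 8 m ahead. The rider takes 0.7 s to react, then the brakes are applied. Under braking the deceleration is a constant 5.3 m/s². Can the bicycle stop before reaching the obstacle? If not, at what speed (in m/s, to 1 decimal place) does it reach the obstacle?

26 km/h ÷ 3.6 = 7.2222 m/s.
Reaction distance = 7.2222 × 0.7 = 5.056 m.
Braking distance needed to stop: v²/(2a) = 52.160 / 10.600 = 4.921 m, so total needed = 5.056 + 4.921 = 9.977 m > 8 m — it cannot stop.
Distance remaining when braking begins: 8 − 5.056 = 2.944 m.
v² = v₀² − 2a·d = 52.160 − 2 × 5.300 × 2.944 = 20.954 m²/s².
v = √20.954 = 4.578 m/s.

No — it strikes the obstacle at 4.6 m/s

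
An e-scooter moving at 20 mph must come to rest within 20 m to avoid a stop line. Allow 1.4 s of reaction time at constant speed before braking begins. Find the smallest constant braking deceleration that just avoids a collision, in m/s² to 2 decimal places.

20 mph × 0.44704 = 8.9408 m/s.
Distance covered during reaction = 8.9408 × 1.4 = 12.517 m.
Distance available for braking: 20 − 12.517 = 7.483 m.
v² = 2a·d ⇒ a = v²/(2d) = 8.9408² / (2 × 7.483) = 79.938 / 14.966 = 5.3413 m/s².

Required deceleration ≈ 5.34 m/s²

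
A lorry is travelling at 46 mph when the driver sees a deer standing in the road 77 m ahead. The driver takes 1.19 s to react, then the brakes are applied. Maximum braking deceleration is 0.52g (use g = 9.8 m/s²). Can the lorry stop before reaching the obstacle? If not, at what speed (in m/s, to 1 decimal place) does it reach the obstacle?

Yes — it stops about 11.0 m short of the obstacle, so it never reaches it

46 mph × 0.44704 = 20.5638 m/s.
a = 0.52 × 9.8 = 5.096 m/s².
Reaction distance = 20.5638 × 1.19 = 24.471 m.
Braking distance = v²/(2a) = 422.870 / 10.192 = 41.490 m.
Total stopping distance = 24.471 + 41.490 = 65.961 m, vs 77 m available — it stops with 77 − 65.961 = 11.039 m to spare.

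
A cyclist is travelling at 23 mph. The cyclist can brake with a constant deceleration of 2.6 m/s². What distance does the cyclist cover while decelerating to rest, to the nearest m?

Braking distance ≈ 20 m

23 mph × 0.44704 = 10.2819 m/s.
Braking distance = v²/(2a) = 10.2819² / (2 × 2.600) = 105.717 / 5.200 = 20.330 m.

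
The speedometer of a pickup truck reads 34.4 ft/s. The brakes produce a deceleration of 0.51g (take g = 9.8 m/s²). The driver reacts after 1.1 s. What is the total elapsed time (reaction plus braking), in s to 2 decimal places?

Total time ≈ 3.20 s

34.4 ft/s × 0.3048 = 10.4851 m/s.
a = 0.51 × 9.8 = 4.998 m/s².
Braking time = v/a = 10.4851 / 4.998 = 2.098 s.
Total = 1.1 + 2.098 = 3.198 s.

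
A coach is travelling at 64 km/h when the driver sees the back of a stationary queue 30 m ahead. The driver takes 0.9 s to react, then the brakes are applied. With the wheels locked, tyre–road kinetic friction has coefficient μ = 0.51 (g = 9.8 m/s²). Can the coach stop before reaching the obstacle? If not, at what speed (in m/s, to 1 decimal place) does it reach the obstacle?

64 km/h ÷ 3.6 = 17.7778 m/s.
a = μg = 0.51 × 9.8 = 4.998 m/s².
Reaction distance = 17.7778 × 0.9 = 16.000 m.
Braking distance needed to stop: v²/(2a) = 316.050 / 9.996 = 31.618 m, so total needed = 16.000 + 31.618 = 47.618 m > 30 m — it cannot stop.
Distance remaining when braking begins: 30 − 16.000 = 14.000 m.
v² = v₀² − 2a·d = 316.050 − 2 × 4.998 × 14.000 = 176.106 m²/s².
v = √176.106 = 13.270 m/s.

No — it strikes the obstacle at 13.3 m/s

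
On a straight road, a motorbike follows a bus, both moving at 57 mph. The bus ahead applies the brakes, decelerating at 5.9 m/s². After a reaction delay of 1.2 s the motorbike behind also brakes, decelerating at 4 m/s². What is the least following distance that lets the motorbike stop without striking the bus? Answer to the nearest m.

Minimum gap ≈ 57 m

57 mph × 0.44704 = 25.4813 m/s.
Leader travels v²/(2a_L) = 649.297 / 11.800 = 55.025 m before stopping.
Follower covers v·t_r = 25.4813 × 1.2 = 30.578 m while reacting, then v²/(2a_F) = 649.297 / 8.000 = 81.162 m while braking, for a total of 30.578 + 81.162 = 111.740 m.
Since a_F ≤ a_L and the follower starts braking later, the follower is never slower than the leader, so the closest approach is when both have stopped.
Minimum gap = 111.740 − 55.025 = 56.715 m.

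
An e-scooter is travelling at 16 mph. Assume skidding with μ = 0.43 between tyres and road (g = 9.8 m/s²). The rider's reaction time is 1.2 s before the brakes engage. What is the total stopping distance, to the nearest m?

Total stopping distance ≈ 15 m

16 mph × 0.44704 = 7.1526 m/s.
a = μg = 0.43 × 9.8 = 4.214 m/s².
Reaction distance = v·t_r = 7.1526 × 1.2 = 8.583 m.
Braking distance = v²/(2a) = 7.1526² / (2 × 4.214) = 51.160 / 8.428 = 6.070 m.
Total = 8.583 + 6.070 = 14.653 m.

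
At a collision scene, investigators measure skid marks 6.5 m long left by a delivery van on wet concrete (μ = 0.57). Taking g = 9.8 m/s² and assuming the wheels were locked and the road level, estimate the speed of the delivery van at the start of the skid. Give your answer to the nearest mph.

Initial speed ≈ 19 mph

Deceleration a = μg = 0.57 × 9.8 = 5.586 m/s².
v = √(2a·d) = √(2 × 5.586 × 6.5) = √72.618 = 8.5216 m/s.
= 8.5216 ÷ 0.44704 = 19.062 mph.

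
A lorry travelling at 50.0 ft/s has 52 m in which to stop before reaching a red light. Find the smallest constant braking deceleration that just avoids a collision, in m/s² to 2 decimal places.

50 ft/s × 0.3048 = 15.2400 m/s.
v² = 2a·d ⇒ a = v²/(2d) = 15.2400² / (2 × 52.000) = 232.258 / 104.000 = 2.2332 m/s².

Required deceleration ≈ 2.23 m/s²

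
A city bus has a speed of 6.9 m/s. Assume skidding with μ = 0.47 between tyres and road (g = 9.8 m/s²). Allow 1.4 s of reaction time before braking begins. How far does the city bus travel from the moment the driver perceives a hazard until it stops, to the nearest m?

a = μg = 0.47 × 9.8 = 4.606 m/s².
Reaction distance = v·t_r = 6.9000 × 1.4 = 9.660 m.
Braking distance = v²/(2a) = 6.9000² / (2 × 4.606) = 47.610 / 9.212 = 5.168 m.
Total = 9.660 + 5.168 = 14.828 m.

Total stopping distance ≈ 15 m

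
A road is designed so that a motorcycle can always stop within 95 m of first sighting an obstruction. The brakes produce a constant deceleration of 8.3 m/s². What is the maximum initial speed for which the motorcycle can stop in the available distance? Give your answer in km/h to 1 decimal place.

Maximum speed ≈ 143.0 km/h

v²/(2a) = d ⇒ v = √(2 × 8.300 × 95) = √1577.00 = 39.7115 m/s.
39.7115 m/s × 3.6 = 142.961 km/h.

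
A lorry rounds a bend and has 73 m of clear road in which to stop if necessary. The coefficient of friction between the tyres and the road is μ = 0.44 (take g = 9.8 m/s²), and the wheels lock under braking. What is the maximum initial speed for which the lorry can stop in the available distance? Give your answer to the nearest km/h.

Maximum speed ≈ 90 km/h

a = μg = 0.44 × 9.8 = 4.312 m/s².
v²/(2a) = d ⇒ v = √(2 × 4.312 × 73) = √629.55 = 25.0908 m/s.
25.0908 m/s × 3.6 = 90.327 km/h.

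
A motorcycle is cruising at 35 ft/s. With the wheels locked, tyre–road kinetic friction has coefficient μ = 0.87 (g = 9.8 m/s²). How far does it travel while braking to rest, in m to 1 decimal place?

Braking distance ≈ 6.7 m

35 ft/s × 0.3048 = 10.6680 m/s.
a = μg = 0.87 × 9.8 = 8.526 m/s².
Braking distance = v²/(2a) = 10.6680² / (2 × 8.526) = 113.806 / 17.052 = 6.674 m.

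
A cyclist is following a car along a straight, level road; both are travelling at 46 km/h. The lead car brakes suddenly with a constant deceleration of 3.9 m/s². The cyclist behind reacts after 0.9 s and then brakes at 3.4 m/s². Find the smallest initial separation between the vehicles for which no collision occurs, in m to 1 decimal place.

46 km/h ÷ 3.6 = 12.7778 m/s.
Leader travels v²/(2a_L) = 163.272 / 7.800 = 20.932 m before stopping.
Follower covers v·t_r = 12.7778 × 0.9 = 11.500 m while reacting, then v²/(2a_F) = 163.272 / 6.800 = 24.011 m while braking, for a total of 11.500 + 24.011 = 35.511 m.
Since a_F ≤ a_L and the follower starts braking later, the follower is never slower than the leader, so the closest approach is when both have stopped.
Minimum gap = 35.511 − 20.932 = 14.579 m.

Minimum gap ≈ 14.6 m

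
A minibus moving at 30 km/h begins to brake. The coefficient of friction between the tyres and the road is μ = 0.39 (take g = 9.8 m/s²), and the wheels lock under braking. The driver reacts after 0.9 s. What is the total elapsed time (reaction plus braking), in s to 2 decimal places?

Total time ≈ 3.08 s

30 km/h ÷ 3.6 = 8.3333 m/s.
a = μg = 0.39 × 9.8 = 3.822 m/s².
Braking time = v/a = 8.3333 / 3.822 = 2.180 s.
Total = 0.9 + 2.180 = 3.080 s.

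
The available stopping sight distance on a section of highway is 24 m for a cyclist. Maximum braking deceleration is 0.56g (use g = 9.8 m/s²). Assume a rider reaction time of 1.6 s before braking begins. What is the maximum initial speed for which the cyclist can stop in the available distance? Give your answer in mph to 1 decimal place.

a = 0.56 × 9.8 = 5.488 m/s².
Stopping distance: v·t_r + v²/(2a) = 24 with t_r = 1.6 s and a = 5.488 m/s².
So v² + 17.562 v − 263.42 = 0.
Positive root: v = −a·t_r + √((a·t_r)² + 2a·d) = −8.781 + √(77.106 + 263.42) = 9.6723 m/s.
9.6723 m/s ÷ 0.44704 = 21.636 mph.

Maximum speed ≈ 21.6 mph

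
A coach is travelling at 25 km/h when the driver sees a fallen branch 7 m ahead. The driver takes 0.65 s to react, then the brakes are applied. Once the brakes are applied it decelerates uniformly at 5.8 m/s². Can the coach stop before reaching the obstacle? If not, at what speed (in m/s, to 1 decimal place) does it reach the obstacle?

No — it strikes the obstacle at 4.4 m/s

25 km/h ÷ 3.6 = 6.9444 m/s.
Reaction distance = 6.9444 × 0.65 = 4.514 m.
Braking distance needed to stop: v²/(2a) = 48.225 / 11.600 = 4.157 m, so total needed = 4.514 + 4.157 = 8.671 m > 7 m — it cannot stop.
Distance remaining when braking begins: 7 − 4.514 = 2.486 m.
v² = v₀² − 2a·d = 48.225 − 2 × 5.800 × 2.486 = 19.387 m²/s².
v = √19.387 = 4.403 m/s.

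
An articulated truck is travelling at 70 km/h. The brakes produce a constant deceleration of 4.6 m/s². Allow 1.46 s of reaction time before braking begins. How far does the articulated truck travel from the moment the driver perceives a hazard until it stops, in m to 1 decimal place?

Total stopping distance ≈ 69.5 m

70 km/h ÷ 3.6 = 19.4444 m/s.
Reaction distance = v·t_r = 19.4444 × 1.46 = 28.389 m.
Braking distance = v²/(2a) = 19.4444² / (2 × 4.600) = 378.085 / 9.200 = 41.096 m.
Total = 28.389 + 41.096 = 69.485 m.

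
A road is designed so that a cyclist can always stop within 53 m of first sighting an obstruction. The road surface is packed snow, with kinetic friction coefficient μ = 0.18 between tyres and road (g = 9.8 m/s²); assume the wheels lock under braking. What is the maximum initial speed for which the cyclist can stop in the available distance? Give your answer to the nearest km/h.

Maximum speed ≈ 49 km/h

a = μg = 0.18 × 9.8 = 1.764 m/s².
v²/(2a) = d ⇒ v = √(2 × 1.764 × 53) = √186.98 = 13.6741 m/s.
13.6741 m/s × 3.6 = 49.227 km/h.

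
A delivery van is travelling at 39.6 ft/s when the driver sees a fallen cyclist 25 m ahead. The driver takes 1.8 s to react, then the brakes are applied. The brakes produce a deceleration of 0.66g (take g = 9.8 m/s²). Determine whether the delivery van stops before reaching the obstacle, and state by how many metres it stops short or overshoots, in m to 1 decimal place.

39.6 ft/s × 0.3048 = 12.0701 m/s.
a = 0.66 × 9.8 = 6.468 m/s².
Reaction distance = 12.0701 × 1.8 = 21.726 m.
Braking distance = v²/(2a) = 145.687 / 12.936 = 11.262 m.
Total stopping distance = 21.726 + 11.262 = 32.988 m, vs 25 m available — it cannot stop in time and overshoots by 32.988 − 25 = 7.988 m.

No — it overshoots by 8.0 m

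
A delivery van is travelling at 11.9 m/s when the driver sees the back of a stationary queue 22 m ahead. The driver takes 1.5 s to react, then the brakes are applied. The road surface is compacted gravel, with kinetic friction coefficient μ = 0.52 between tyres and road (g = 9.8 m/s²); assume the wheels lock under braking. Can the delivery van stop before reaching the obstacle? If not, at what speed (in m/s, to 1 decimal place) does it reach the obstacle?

No — it strikes the obstacle at 10.0 m/s

a = μg = 0.52 × 9.8 = 5.096 m/s².
Reaction distance = 11.9000 × 1.5 = 17.850 m.
Braking distance needed to stop: v²/(2a) = 141.610 / 10.192 = 13.894 m, so total needed = 17.850 + 13.894 = 31.744 m > 22 m — it cannot stop.
Distance remaining when braking begins: 22 − 17.850 = 4.150 m.
v² = v₀² − 2a·d = 141.610 − 2 × 5.096 × 4.150 = 99.313 m²/s².
v = √99.313 = 9.966 m/s.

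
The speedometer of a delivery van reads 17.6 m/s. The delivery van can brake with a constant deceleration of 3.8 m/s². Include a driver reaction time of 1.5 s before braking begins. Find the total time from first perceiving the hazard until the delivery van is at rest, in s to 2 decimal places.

Total time ≈ 6.13 s

Braking time = v/a = 17.6000 / 3.800 = 4.632 s.
Total = 1.5 + 4.632 = 6.132 s.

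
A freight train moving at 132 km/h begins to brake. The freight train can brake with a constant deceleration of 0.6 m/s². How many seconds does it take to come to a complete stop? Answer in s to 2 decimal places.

132 km/h ÷ 3.6 = 36.6667 m/s.
Braking time = v/a = 36.6667 / 0.600 = 61.111 s.

Braking time ≈ 61.11 s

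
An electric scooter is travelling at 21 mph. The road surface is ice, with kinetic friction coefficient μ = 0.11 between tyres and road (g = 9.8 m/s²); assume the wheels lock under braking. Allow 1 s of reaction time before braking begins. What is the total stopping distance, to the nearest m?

21 mph × 0.44704 = 9.3878 m/s.
a = μg = 0.11 × 9.8 = 1.078 m/s².
Reaction distance = v·t_r = 9.3878 × 1 = 9.388 m.
Braking distance = v²/(2a) = 9.3878² / (2 × 1.078) = 88.131 / 2.156 = 40.877 m.
Total = 9.388 + 40.877 = 50.265 m.

Total stopping distance ≈ 50 m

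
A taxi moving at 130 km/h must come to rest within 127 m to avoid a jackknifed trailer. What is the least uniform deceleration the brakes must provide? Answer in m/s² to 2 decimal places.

Required deceleration ≈ 5.13 m/s²

130 km/h ÷ 3.6 = 36.1111 m/s.
v² = 2a·d ⇒ a = v²/(2d) = 36.1111² / (2 × 127.000) = 1304.012 / 254.000 = 5.1339 m/s².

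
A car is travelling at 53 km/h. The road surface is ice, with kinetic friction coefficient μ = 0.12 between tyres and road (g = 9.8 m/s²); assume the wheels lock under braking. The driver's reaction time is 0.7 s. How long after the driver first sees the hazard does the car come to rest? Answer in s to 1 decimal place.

Total time ≈ 13.2 s

53 km/h ÷ 3.6 = 14.7222 m/s.
a = μg = 0.12 × 9.8 = 1.176 m/s².
Braking time = v/a = 14.7222 / 1.176 = 12.519 s.
Total = 0.7 + 12.519 = 13.219 s.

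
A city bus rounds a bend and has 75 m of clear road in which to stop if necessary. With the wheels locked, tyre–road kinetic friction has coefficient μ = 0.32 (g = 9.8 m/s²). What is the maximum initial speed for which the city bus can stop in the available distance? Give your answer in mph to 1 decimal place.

Maximum speed ≈ 48.5 mph

a = μg = 0.32 × 9.8 = 3.136 m/s².
v²/(2a) = d ⇒ v = √(2 × 3.136 × 75) = √470.40 = 21.6887 m/s.
21.6887 m/s ÷ 0.44704 = 48.516 mph.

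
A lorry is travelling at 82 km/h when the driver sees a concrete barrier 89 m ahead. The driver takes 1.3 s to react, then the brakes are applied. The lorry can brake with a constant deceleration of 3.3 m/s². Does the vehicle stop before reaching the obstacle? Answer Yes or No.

No

82 km/h ÷ 3.6 = 22.7778 m/s.
Reaction distance = 22.7778 × 1.3 = 29.611 m.
Braking distance = v²/(2a) = 518.828 / 6.600 = 78.610 m.
Total stopping distance = 29.611 + 78.610 = 108.221 m, vs 89 m available — it cannot stop in time and overshoots by 108.221 − 89 = 19.221 m.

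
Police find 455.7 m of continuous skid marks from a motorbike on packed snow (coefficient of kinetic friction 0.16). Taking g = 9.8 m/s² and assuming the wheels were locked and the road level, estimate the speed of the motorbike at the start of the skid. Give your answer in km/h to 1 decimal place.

Initial speed ≈ 136.1 km/h

Deceleration a = μg = 0.16 × 9.8 = 1.568 m/s².
v = √(2a·d) = √(2 × 1.568 × 455.7) = √1429.075 = 37.8031 m/s.
= 37.8031 × 3.6 = 136.091 km/h.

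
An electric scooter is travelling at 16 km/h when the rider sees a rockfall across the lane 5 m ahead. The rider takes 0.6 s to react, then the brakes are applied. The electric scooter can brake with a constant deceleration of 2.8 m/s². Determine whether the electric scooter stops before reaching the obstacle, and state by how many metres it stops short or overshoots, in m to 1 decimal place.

No — it overshoots by 1.2 m

16 km/h ÷ 3.6 = 4.4444 m/s.
Reaction distance = 4.4444 × 0.6 = 2.667 m.
Braking distance = v²/(2a) = 19.753 / 5.600 = 3.527 m.
Total stopping distance = 2.667 + 3.527 = 6.194 m, vs 5 m available — it cannot stop in time and overshoots by 6.194 − 5 = 1.194 m.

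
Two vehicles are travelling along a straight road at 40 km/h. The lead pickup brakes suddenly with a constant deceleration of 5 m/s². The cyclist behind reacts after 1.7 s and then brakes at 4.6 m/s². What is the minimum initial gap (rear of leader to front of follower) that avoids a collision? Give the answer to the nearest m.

Minimum gap ≈ 20 m

40 km/h ÷ 3.6 = 11.1111 m/s.
Leader travels v²/(2a_L) = 123.457 / 10.000 = 12.346 m before stopping.
Follower covers v·t_r = 11.1111 × 1.7 = 18.889 m while reacting, then v²/(2a_F) = 123.457 / 9.200 = 13.419 m while braking, for a total of 18.889 + 13.419 = 32.308 m.
Since a_F ≤ a_L and the follower starts braking later, the follower is never slower than the leader, so the closest approach is when both have stopped.
Minimum gap = 32.308 − 12.346 = 19.962 m.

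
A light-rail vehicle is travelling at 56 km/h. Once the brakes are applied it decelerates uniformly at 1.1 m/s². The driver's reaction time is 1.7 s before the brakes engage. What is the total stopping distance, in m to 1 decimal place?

Total stopping distance ≈ 136.4 m

56 km/h ÷ 3.6 = 15.5556 m/s.
Reaction distance = v·t_r = 15.5556 × 1.7 = 26.445 m.
Braking distance = v²/(2a) = 15.5556² / (2 × 1.100) = 241.977 / 2.200 = 109.990 m.
Total = 26.445 + 109.990 = 136.435 m.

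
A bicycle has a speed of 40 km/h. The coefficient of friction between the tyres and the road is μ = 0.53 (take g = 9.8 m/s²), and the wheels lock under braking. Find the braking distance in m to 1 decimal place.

40 km/h ÷ 3.6 = 11.1111 m/s.
a = μg = 0.53 × 9.8 = 5.194 m/s².
Braking distance = v²/(2a) = 11.1111² / (2 × 5.194) = 123.457 / 10.388 = 11.885 m.

Braking distance ≈ 11.9 m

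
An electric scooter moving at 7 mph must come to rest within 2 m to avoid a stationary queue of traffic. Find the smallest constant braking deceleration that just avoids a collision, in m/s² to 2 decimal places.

7 mph × 0.44704 = 3.1293 m/s.
v² = 2a·d ⇒ a = v²/(2d) = 3.1293² / (2 × 2.000) = 9.793 / 4.000 = 2.4482 m/s².

Required deceleration ≈ 2.45 m/s²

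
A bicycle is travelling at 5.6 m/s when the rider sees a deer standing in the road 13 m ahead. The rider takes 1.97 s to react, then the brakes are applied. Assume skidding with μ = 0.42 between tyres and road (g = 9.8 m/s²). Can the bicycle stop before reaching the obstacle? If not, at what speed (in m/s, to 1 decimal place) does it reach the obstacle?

No — it strikes the obstacle at 3.9 m/s

a = μg = 0.42 × 9.8 = 4.116 m/s².
Reaction distance = 5.6000 × 1.97 = 11.032 m.
Braking distance needed to stop: v²/(2a) = 31.360 / 8.232 = 3.810 m, so total needed = 11.032 + 3.810 = 14.842 m > 13 m — it cannot stop.
Distance remaining when braking begins: 13 − 11.032 = 1.968 m.
v² = v₀² − 2a·d = 31.360 − 2 × 4.116 × 1.968 = 15.159 m²/s².
v = √15.159 = 3.893 m/s.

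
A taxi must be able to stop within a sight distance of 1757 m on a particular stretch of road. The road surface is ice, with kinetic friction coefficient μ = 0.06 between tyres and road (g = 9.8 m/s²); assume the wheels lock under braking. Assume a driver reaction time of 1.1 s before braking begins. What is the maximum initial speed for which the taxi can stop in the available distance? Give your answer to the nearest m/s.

Maximum speed ≈ 45 m/s

a = μg = 0.06 × 9.8 = 0.588 m/s².
Stopping distance: v·t_r + v²/(2a) = 1757 with t_r = 1.1 s and a = 0.588 m/s².
So v² + 1.294 v − 2066.23 = 0.
Positive root: v = −a·t_r + √((a·t_r)² + 2a·d) = −0.647 + √(0.419 + 2066.23) = 44.8134 m/s.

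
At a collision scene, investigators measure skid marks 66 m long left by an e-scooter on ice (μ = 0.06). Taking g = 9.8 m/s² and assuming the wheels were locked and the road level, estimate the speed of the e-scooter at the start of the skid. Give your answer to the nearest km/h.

Initial speed ≈ 32 km/h

Deceleration a = μg = 0.06 × 9.8 = 0.588 m/s².
v = √(2a·d) = √(2 × 0.588 × 66) = √77.616 = 8.8100 m/s.
= 8.8100 × 3.6 = 31.716 km/h.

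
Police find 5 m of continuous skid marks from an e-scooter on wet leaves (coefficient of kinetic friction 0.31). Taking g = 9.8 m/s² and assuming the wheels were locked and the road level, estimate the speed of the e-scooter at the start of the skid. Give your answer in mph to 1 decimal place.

Initial speed ≈ 12.3 mph

Deceleration a = μg = 0.31 × 9.8 = 3.038 m/s².
v = √(2a·d) = √(2 × 3.038 × 5) = √30.380 = 5.5118 m/s.
= 5.5118 ÷ 0.44704 = 12.330 mph.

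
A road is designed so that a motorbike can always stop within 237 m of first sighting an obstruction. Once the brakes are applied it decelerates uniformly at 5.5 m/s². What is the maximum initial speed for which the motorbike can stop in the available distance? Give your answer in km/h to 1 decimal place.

v²/(2a) = d ⇒ v = √(2 × 5.500 × 237) = √2607.00 = 51.0588 m/s.
51.0588 m/s × 3.6 = 183.812 km/h.

Maximum speed ≈ 183.8 km/h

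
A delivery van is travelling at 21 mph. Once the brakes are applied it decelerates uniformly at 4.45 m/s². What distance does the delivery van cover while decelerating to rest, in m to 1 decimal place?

Braking distance ≈ 9.9 m

21 mph × 0.44704 = 9.3878 m/s.
Braking distance = v²/(2a) = 9.3878² / (2 × 4.450) = 88.131 / 8.900 = 9.902 m.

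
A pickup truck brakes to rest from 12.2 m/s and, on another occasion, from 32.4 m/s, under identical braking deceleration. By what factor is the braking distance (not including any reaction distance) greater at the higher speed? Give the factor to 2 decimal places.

Braking distance d = v²/(2a), so with a fixed, d ∝ v².
Factor = (32.4/12.2)² = 2.6557² = 7.0527.

Factor ≈ 7.05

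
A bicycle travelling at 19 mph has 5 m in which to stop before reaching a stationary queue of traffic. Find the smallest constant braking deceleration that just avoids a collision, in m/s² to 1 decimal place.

Required deceleration ≈ 7.2 m/s²

19 mph × 0.44704 = 8.4938 m/s.
v² = 2a·d ⇒ a = v²/(2d) = 8.4938² / (2 × 5.000) = 72.145 / 10.000 = 7.2145 m/s².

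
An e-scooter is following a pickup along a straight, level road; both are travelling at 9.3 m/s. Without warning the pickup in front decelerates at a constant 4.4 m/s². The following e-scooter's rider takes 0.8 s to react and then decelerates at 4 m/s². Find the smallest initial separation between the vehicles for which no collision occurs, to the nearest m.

Leader travels v²/(2a_L) = 86.490 / 8.800 = 9.828 m before stopping.
Follower covers v·t_r = 9.3000 × 0.8 = 7.440 m while reacting, then v²/(2a_F) = 86.490 / 8.000 = 10.811 m while braking, for a total of 7.440 + 10.811 = 18.251 m.
Since a_F ≤ a_L and the follower starts braking later, the follower is never slower than the leader, so the closest approach is when both have stopped.
Minimum gap = 18.251 − 9.828 = 8.423 m.

Minimum gap ≈ 8 m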